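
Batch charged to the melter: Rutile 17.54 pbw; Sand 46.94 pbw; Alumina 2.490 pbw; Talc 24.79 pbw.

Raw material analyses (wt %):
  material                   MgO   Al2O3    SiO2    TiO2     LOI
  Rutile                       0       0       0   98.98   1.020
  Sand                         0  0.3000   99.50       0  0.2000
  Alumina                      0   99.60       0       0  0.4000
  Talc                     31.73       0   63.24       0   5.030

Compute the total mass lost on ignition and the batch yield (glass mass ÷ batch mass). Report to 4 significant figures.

Mid-chain values are printed with 4-significant-figure rounding in the printout — the working math holds exact precision through the solve — each reported figure is rounded once only — all derived quantities (net glass mass, the yield, the four compositions, LOI, totals) are carried using the weight values at 90.23 pbw of glass at full float precision, exactly as shown in the problem or answer text.
LOI of each material in turn:
  Rutile: 17.54 × 0.01020 = 0.1789 pbw
  Sand: 46.94 × 0.002000 = 0.09388 pbw
  Alumina: 2.490 × 0.004000 = 0.009960 pbw
  Talc: 24.79 × 0.05030 = 1.247 pbw
Total LOI = 1.530 pbw
Glass = batch − LOI = 91.76 − 1.530 = 90.23 pbw

LOI loss = 1.530 pbw; glass = 90.23 pbw; yield = 98.33%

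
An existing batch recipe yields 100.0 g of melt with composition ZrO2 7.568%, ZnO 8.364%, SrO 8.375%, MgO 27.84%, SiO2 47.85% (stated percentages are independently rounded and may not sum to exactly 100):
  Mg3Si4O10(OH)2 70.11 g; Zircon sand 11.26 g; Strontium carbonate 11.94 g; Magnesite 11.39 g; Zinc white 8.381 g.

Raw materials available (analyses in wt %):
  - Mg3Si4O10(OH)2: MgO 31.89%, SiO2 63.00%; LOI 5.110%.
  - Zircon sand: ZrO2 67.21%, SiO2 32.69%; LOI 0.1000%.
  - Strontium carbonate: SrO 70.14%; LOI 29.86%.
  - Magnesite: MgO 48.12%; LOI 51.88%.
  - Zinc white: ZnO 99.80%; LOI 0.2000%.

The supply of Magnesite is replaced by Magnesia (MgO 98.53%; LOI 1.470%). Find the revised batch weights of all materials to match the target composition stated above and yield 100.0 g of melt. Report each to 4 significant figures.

Revised batch per 100.0 g melt:
  Mg3Si4O10(OH)2: 70.11 g
  Zircon sand: 11.26 g
  Strontium carbonate: 11.94 g
  Magnesia: 5.564 g
  Zinc white: 8.381 g
Total batch = 107.3 g; LOI loss = 7.258 g

The whole derivation runs at full precision end to end — the intermediate values are shown rounded off to 4 significant digits across the worked steps — every reported value takes just one rounding — all derived quantities (the five compositions, the totals, net glass mass, LOI, the yield) are re-derived at exact precision from the batch weights per 100.0 g of glass as quoted within the question or the answer.
Per-oxide target masses for 100.0 g melt:
  ZrO2: 7.568% × 100.0 = 7.568 g
  ZnO: 8.364% × 100.0 = 8.364 g
  SrO: 8.375% × 100.0 = 8.375 g
  MgO: 27.84% × 100.0 = 27.84 g
  SiO2: 47.85% × 100.0 = 47.85 g
Balance tally, oxide-wise, working from each reported weight, on the stated basis (oxide sums agree with the targets inside rounding margins):
  ZrO2: 11.26·0.6721 = 7.568 g (target 7.568 g)
  ZnO: 8.381·0.9980 = 8.364 g (target 8.364 g)
  SrO: 11.94·0.7014 = 8.375 g (target 8.375 g)
  MgO: 70.11·0.3189 + 5.564·0.9853 = 27.84 g (target 27.84 g)
  SiO2: 70.11·0.6300 + 11.26·0.3269 = 47.85 g (target 47.85 g)
Glass-mass closure: batch Σ − ignition loss = 100.0 g (per-oxide target masses sum to 100.0 g; stated basis 100.0 g — rounding explains the deltas).
Batch grand total — Σ batch = 107.3 g; LOI removed, Σ of batch·LOI: 7.258 g; yield, glass over the total, = 93.23%.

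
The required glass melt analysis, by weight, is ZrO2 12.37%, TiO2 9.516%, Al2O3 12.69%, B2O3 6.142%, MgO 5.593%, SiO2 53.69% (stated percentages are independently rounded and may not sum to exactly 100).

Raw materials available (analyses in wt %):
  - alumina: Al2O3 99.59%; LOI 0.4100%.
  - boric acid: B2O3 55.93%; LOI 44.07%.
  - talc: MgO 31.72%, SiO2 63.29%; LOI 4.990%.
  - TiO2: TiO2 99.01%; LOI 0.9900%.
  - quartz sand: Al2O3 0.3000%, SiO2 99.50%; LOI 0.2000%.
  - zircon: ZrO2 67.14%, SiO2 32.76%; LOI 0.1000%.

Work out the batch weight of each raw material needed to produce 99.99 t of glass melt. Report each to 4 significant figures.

Every computation keeps full float precision at all times; working values are shown (rounded to 4 significant digits) between the steps; each reported value takes a single rounding — the derived quantities, which include LOI, yield, six oxide percentages, totals, glass mass, are re-derived at full precision, exactly as printed in question or answer, using the weight values at 99.99 t of glass.
Target oxide masses per 99.99 t glass melt:
  ZrO2: 12.37% × 99.99 = 12.37 t
  TiO2: 9.516% × 99.99 = 9.515 t
  Al2O3: 12.69% × 99.99 = 12.69 t
  B2O3: 6.142% × 99.99 = 6.141 t
  MgO: 5.593% × 99.99 = 5.592 t
  SiO2: 53.69% × 99.99 = 53.68 t
Verifying the oxide balance with the batch weights as given, versus the basis set out (oxide sums agree with the targets once rounding is allowed for):
  ZrO2: 18.42·0.6714 = 12.37 t (target 12.37 t)
  TiO2: 9.610·0.9901 = 9.515 t (target 9.515 t)
  Al2O3: 12.63·0.9959 + 36.67·0.003000 = 12.69 t (target 12.69 t)
  B2O3: 10.98·0.5593 = 6.141 t (target 6.141 t)
  MgO: 17.63·0.3172 = 5.592 t (target 5.592 t)
  SiO2: 17.63·0.6329 + 36.67·0.9950 + 18.42·0.3276 = 53.68 t (target 53.68 t)
Glass-mass bookkeeping: total charge less LOI = 99.98 t (the Σ of target masses is 99.99 t; the stated basis being 99.99 t — differing by rounding only).
Summing the batch: Σ batch = 105.9 t; loss to ignition Σ batch·LOI = 5.957 t; as yield: glass ÷ batch → 94.38%.

Batch per 99.99 t glass melt:
  alumina: 12.63 t
  boric acid: 10.98 t
  talc: 17.63 t
  TiO2: 9.610 t
  quartz sand: 36.67 t
  zircon: 18.42 t
Total batch = 105.9 t; LOI loss = 5.957 t; yield = 94.38%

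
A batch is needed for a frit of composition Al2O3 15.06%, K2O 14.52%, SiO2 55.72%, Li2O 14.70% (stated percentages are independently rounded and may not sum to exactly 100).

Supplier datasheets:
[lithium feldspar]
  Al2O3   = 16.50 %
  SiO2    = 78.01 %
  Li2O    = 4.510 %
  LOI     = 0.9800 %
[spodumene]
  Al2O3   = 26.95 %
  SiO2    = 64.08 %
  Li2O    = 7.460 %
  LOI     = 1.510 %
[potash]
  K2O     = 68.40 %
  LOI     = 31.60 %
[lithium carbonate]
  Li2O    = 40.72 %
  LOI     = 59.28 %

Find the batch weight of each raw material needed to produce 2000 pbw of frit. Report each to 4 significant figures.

Batch per 2000 pbw frit:
  lithium feldspar: 1027 pbw
  spodumene: 488.9 pbw
  potash: 424.6 pbw
  lithium carbonate: 518.7 pbw
Total batch = 2459 pbw; LOI loss = 459.1 pbw; yield = 81.33%

Full precision is maintained at all times. Working values are shown (rounded to four significant figures) alongside each step; every reported value carries a single rounding. The derived quantities are computed using the weight values for 2000 pbw of glass in exact precision (four oxide percentages, yield, net glass mass, ignition loss, the totals), precisely as stated by problem or answer.
Oxide mass targets, per 2000 pbw frit:
  Al2O3: 15.06% × 2000 = 301.2 pbw
  K2O: 14.52% × 2000 = 290.4 pbw
  SiO2: 55.72% × 2000 = 1114 pbw
  Li2O: 14.70% × 2000 = 294.0 pbw
Balance tally, oxide-wise, applying the batch weights above, relative to the basis at hand (every target is met by its sum once rounding is allowed for):
  Al2O3: 1027·0.1650 + 488.9·0.2695 = 301.2 pbw (target 301.2 pbw)
  K2O: 424.6·0.6840 = 290.4 pbw (target 290.4 pbw)
  SiO2: 1027·0.7801 + 488.9·0.6408 = 1114 pbw (target 1114 pbw)
  Li2O: 1027·0.04510 + 488.9·0.07460 + 518.7·0.4072 = 294.0 pbw (target 294.0 pbw)
Glass-mass sanity pass: total batch − LOI = 2000 pbw (the Σ of target masses is 2000 pbw; against the stated basis, 2000 pbw — differing by rounding only).
Total batch = Σ batch = 2459 pbw; LOI loss = Σ batch·LOI = 459.1 pbw; glass ÷ batch gives a yield of 81.33%.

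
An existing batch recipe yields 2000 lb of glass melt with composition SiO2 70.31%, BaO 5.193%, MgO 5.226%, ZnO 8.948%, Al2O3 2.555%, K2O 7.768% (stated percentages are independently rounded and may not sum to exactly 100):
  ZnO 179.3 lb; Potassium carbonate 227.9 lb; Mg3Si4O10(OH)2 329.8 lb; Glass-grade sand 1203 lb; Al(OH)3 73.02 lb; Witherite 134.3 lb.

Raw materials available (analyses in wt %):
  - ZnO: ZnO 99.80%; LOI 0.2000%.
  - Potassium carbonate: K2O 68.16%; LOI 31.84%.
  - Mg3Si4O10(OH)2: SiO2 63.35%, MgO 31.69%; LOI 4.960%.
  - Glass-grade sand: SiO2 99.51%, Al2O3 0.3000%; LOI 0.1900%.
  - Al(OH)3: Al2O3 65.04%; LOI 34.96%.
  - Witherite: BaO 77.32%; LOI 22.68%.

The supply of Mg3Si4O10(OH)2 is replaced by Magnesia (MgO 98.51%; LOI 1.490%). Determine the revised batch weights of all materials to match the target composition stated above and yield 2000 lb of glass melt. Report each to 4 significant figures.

All arithmetic holds full precision in all steps. In-progress results are printed with 4-significant-digit rounding as written — each reported figure takes a single rounding. The derived quantities are computed from the batch weights on 2000 lb of glass at full float precision (yield, six oxide percentages, glass mass, LOI, the totals) precisely as stated by either problem or answer.
Per-oxide target masses for 2000 lb glass melt:
  SiO2: 70.31% × 2000 = 1406 lb
  BaO: 5.193% × 2000 = 103.9 lb
  MgO: 5.226% × 2000 = 104.5 lb
  ZnO: 8.948% × 2000 = 179.0 lb
  Al2O3: 2.555% × 2000 = 51.10 lb
  K2O: 7.768% × 2000 = 155.4 lb
Mass-balance tally per oxide per the reported batch figures, at the basis given (summed amounts equal target values inside rounding margins):
  SiO2: 1413·0.9951 = 1406 lb (target 1406 lb)
  BaO: 134.3·0.7732 = 103.8 lb (target 103.9 lb)
  MgO: 106.1·0.9851 = 104.5 lb (target 104.5 lb)
  ZnO: 179.3·0.9980 = 178.9 lb (target 179.0 lb)
  Al2O3: 1413·0.003000 + 72.05·0.6504 = 51.10 lb (target 51.10 lb)
  K2O: 227.9·0.6816 = 155.3 lb (target 155.4 lb)
Mass balance on the glass: total charge less LOI = 2000 lb (oxide target masses add up to 2000 lb; basis as stated: 2000 lb — deltas are rounding alone).
Batch grand total — Σ batch = 2133 lb; Σ batch·LOI gives LOI loss = 132.8 lb; as yield: glass ÷ batch → 93.77%.

Revised batch per 2000 lb glass melt:
  ZnO: 179.3 lb
  Potassium carbonate: 227.9 lb
  Magnesia: 106.1 lb
  Glass-grade sand: 1413 lb
  Al(OH)3: 72.05 lb
  Witherite: 134.3 lb
Total batch = 2133 lb; LOI loss = 132.8 lb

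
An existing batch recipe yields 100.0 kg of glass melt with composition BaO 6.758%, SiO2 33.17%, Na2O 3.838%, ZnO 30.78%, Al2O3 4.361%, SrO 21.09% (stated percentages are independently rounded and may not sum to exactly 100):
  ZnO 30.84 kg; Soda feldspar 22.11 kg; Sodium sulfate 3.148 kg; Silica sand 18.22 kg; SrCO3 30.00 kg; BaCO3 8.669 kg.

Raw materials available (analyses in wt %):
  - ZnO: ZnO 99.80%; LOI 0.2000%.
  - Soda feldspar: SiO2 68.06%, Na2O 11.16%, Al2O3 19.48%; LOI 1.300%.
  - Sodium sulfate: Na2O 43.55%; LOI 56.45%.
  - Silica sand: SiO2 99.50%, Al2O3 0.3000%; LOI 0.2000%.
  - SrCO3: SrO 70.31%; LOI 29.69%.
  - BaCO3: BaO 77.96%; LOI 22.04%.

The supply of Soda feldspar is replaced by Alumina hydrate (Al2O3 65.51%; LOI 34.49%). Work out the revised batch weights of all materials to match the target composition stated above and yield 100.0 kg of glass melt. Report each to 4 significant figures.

Revised batch per 100.0 kg glass melt:
  ZnO: 30.84 kg
  Alumina hydrate: 6.504 kg
  Sodium sulfate: 8.813 kg
  Silica sand: 33.34 kg
  SrCO3: 30.00 kg
  BaCO3: 8.669 kg
Total batch = 118.2 kg; LOI loss = 18.16 kg

All arithmetic runs at full float precision through every step; intermediates are printed rounded to 4 significant digits when written out. Every reported number carries a single rounding; the derived quantities (six oxide percentages, totals, net glass mass, the yield, ignition loss) are computed from the batch weights per 100.0 kg of glass in full float precision, exactly as printed in the problem or the answer.
Oxide-by-oxide targets in 100.0 kg glass melt:
  BaO: 6.758% × 100.0 = 6.758 kg
  SiO2: 33.17% × 100.0 = 33.17 kg
  Na2O: 3.838% × 100.0 = 3.838 kg
  ZnO: 30.78% × 100.0 = 30.78 kg
  Al2O3: 4.361% × 100.0 = 4.361 kg
  SrO: 21.09% × 100.0 = 21.09 kg
A balance pass over the oxides, on the weights just shown, relative to the basis at hand (sum by sum, the targets are met inside rounding margins):
  BaO: 8.669·0.7796 = 6.758 kg (target 6.758 kg)
  SiO2: 33.34·0.9950 = 33.17 kg (target 33.17 kg)
  Na2O: 8.813·0.4355 = 3.838 kg (target 3.838 kg)
  ZnO: 30.84·0.9980 = 30.78 kg (target 30.78 kg)
  Al2O3: 6.504·0.6551 + 33.34·0.003000 = 4.361 kg (target 4.361 kg)
  SrO: 30.00·0.7031 = 21.09 kg (target 21.09 kg)
Glass-mass closure: total charge less LOI = 100.0 kg (per-oxide target masses sum to 100.0 kg; versus the stated basis of 100.0 kg — deltas are rounding alone).
Adding the batch up: Σ batch = 118.2 kg; Σ batch·LOI gives LOI loss = 18.16 kg; yield, glass over the total, = 84.63%.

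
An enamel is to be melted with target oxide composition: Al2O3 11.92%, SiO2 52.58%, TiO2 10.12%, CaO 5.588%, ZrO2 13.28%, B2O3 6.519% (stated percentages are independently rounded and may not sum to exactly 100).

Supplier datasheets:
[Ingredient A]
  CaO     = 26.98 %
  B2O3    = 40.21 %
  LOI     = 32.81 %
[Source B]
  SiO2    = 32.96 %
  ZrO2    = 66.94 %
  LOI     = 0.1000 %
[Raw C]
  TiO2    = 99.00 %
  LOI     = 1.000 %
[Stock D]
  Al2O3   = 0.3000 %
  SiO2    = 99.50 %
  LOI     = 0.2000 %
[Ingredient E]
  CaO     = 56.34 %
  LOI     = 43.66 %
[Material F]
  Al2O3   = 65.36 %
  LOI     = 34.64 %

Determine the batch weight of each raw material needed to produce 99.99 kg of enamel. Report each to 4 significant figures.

Batch per 99.99 kg enamel:
  Ingredient A: 16.21 kg
  Source B: 19.84 kg
  Raw C: 10.22 kg
  Stock D: 46.27 kg
  Ingredient E: 2.154 kg
  Material F: 18.02 kg
Total batch = 112.7 kg; LOI loss = 12.72 kg; yield = 88.72%

All arithmetic maintains full precision in every operation; values along the way are displayed (rounded to four significant digits) across the worked steps; each reported value takes just one rounding. The derived quantities are carried at exact precision (ignition loss, the totals, glass mass, the yield, six oxide percentages) from the weighed amounts per 99.99 kg of glass as set out in the question or the answer.
Oxide mass targets, per 99.99 kg enamel:
  Al2O3: 11.92% × 99.99 = 11.92 kg
  SiO2: 52.58% × 99.99 = 52.57 kg
  TiO2: 10.12% × 99.99 = 10.12 kg
  CaO: 5.588% × 99.99 = 5.587 kg
  ZrO2: 13.28% × 99.99 = 13.28 kg
  B2O3: 6.519% × 99.99 = 6.518 kg
Per-oxide balance check using the reported weights, per the basis as stated (delivered sums recover each target exact up to rounding of places):
  Al2O3: 46.27·0.003000 + 18.02·0.6536 = 11.92 kg (target 11.92 kg)
  SiO2: 19.84·0.3296 + 46.27·0.9950 = 52.58 kg (target 52.57 kg)
  TiO2: 10.22·0.9900 = 10.12 kg (target 10.12 kg)
  CaO: 16.21·0.2698 + 2.154·0.5634 = 5.587 kg (target 5.587 kg)
  ZrO2: 19.84·0.6694 = 13.28 kg (target 13.28 kg)
  B2O3: 16.21·0.4021 = 6.518 kg (target 6.518 kg)
Auditing the glass mass value: total batch − LOI = 100.0 kg (the Σ of target masses is 100.0 kg; with the basis standing at 99.99 kg — deltas are rounding alone).
Total batch = Σ batch = 112.7 kg; Σ batch·LOI gives LOI loss = 12.72 kg; the yield ratio, glass ÷ batch: 88.72%.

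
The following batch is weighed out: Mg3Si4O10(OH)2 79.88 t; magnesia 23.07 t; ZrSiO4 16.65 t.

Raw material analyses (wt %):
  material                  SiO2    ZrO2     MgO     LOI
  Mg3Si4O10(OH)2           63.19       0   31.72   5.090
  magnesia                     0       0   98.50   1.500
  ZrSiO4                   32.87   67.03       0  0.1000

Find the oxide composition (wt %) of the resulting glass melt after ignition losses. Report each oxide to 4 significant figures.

Glass mass = 115.2 t (batch 119.6 − LOI 4.429).
Composition: SiO2 48.58%, ZrO2 9.690%, MgO 41.73%

Full float precision is kept in all steps; mid-chain values are displayed (rounded to four significant digits) at each printed step. Each reported number takes just one rounding. The derived quantities, including totals, the three compositions, yield, net glass mass, ignition loss, are rebuilt from the batch weights for 115.2 t of glass in full precision as written in the question or the answer.
Oxide masses out of the charge:
  SiO2: 79.88·0.6319 + 16.65·0.3287 = 55.95 t
  ZrO2: 16.65·0.6703 = 11.16 t
  MgO: 79.88·0.3172 + 23.07·0.9850 = 48.06 t
LOI: 79.88·0.05090 + 23.07·0.01500 + 16.65·0.001000 = 4.429 t
Glass mass = batch − LOI = 119.6 − 4.429 = 115.2 t (consistent with Σ oxide mass)
oxide / glass × 100 gives the wt %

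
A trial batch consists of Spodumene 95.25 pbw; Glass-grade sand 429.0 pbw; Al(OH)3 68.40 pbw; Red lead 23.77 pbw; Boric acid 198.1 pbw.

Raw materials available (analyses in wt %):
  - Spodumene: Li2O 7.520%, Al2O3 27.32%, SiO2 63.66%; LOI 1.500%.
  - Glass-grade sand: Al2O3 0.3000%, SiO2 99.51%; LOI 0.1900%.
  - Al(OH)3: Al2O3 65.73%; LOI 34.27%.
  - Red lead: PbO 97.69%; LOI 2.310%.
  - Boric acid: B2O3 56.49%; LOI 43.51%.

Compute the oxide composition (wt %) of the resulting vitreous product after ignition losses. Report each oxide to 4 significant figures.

Glass mass = 702.1 pbw (batch 814.5 − LOI 112.4).
Composition: Li2O 1.020%, Al2O3 10.29%, PbO 3.307%, B2O3 15.94%, SiO2 69.44%

Each numeric step carries full float precision throughout; the intermediate values are displayed rounded to 4 significant figures alongside each step. A single rounding produces each reported number; all derived quantities, which include the yield, the totals, five oxide percentages, net glass mass, LOI, are computed in full float precision, exactly as shown in problem or answer, from the batch weights at 702.1 pbw of glass.
Delivered oxide masses:
  Li2O: 95.25·0.07520 = 7.163 pbw
  Al2O3: 95.25·0.2732 + 429.0·0.003000 + 68.40·0.6573 = 72.27 pbw
  PbO: 23.77·0.9769 = 23.22 pbw
  B2O3: 198.1·0.5649 = 111.9 pbw
  SiO2: 95.25·0.6366 + 429.0·0.9951 = 487.5 pbw
LOI: 95.25·0.01500 + 429.0·0.001900 + 68.40·0.3427 + 23.77·0.02310 + 198.1·0.4351 = 112.4 pbw
The glass mass, total less LOI, = 814.5 − 112.4 = 702.1 pbw (= the summed oxide contributions)
wt % = 100 × oxide mass / glass mass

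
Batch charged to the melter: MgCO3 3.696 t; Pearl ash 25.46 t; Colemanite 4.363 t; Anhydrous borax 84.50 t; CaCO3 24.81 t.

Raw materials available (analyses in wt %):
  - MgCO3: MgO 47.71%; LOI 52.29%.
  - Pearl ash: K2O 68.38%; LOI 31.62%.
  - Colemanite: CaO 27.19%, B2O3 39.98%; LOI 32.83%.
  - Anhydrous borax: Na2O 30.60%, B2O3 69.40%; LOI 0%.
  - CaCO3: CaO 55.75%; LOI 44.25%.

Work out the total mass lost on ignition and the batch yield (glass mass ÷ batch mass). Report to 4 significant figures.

Intermediates are displayed rounded off to 4 significant figures within the worked lines. All internal work carries full precision all the way through; every reported number undergoes a single rounding; derived quantities (totals, LOI, the five compositions, yield, net glass mass) are computed from the weighed amounts for 120.4 t of glass at full float precision as given in question or answer.
Loss on ignition, line by line:
  MgCO3: 3.696 × 0.5229 = 1.933 t
  Pearl ash: 25.46 × 0.3162 = 8.050 t
  Colemanite: 4.363 × 0.3283 = 1.432 t
  Anhydrous borax: 84.50 × 0 = 0 t
  CaCO3: 24.81 × 0.4425 = 10.98 t
Total LOI = 22.39 t
Glass = batch − LOI = 142.8 − 22.39 = 120.4 t

LOI loss = 22.39 t; glass = 120.4 t; yield = 84.32%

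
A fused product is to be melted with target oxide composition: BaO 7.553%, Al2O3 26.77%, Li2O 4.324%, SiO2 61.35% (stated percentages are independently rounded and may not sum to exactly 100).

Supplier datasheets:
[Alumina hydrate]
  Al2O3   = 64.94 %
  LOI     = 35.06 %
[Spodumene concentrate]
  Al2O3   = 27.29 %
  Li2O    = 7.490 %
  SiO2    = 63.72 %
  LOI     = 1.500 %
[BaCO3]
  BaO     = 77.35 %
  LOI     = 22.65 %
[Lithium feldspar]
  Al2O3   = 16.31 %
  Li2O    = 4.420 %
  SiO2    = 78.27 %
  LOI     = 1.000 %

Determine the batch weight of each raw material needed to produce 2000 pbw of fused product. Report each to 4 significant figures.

Every computation keeps full float precision in every operation — working values are displayed, rounded to 4 significant figures, within the worked lines — each reported value is rounded a single time; all derived quantities (totals, ignition loss, four oxide percentages, net glass mass, the yield) are rebuilt from the batch weights at 2000 pbw of glass in full precision, as they appear in either problem or answer.
Oxide-by-oxide targets in 2000 pbw fused product:
  BaO: 7.553% × 2000 = 151.1 pbw
  Al2O3: 26.77% × 2000 = 535.4 pbw
  Li2O: 4.324% × 2000 = 86.48 pbw
  SiO2: 61.35% × 2000 = 1227 pbw
Checking each oxide sum with the batch weights as given, versus the basis set out (target by target, the sums agree within answer rounding):
  BaO: 195.3·0.7735 = 151.1 pbw (target 151.1 pbw)
  Al2O3: 335.4·0.6494 + 441.7·0.2729 + 1208·0.1631 = 535.4 pbw (target 535.4 pbw)
  Li2O: 441.7·0.07490 + 1208·0.04420 = 86.48 pbw (target 86.48 pbw)
  SiO2: 441.7·0.6372 + 1208·0.7827 = 1227 pbw (target 1227 pbw)
Glass-mass sanity pass: whole batch net of LOI = 2000 pbw (the Σ of target masses is 2000 pbw; stated basis 2000 pbw — a pure rounding effect).
Summing the batch: Σ batch = 2180 pbw; the LOI term Σ batch·LOI equals 180.5 pbw; yield, glass over the total, = 91.72%.

Batch per 2000 pbw fused product:
  Alumina hydrate: 335.4 pbw
  Spodumene concentrate: 441.7 pbw
  BaCO3: 195.3 pbw
  Lithium feldspar: 1208 pbw
Total batch = 2180 pbw; LOI loss = 180.5 pbw; yield = 91.72%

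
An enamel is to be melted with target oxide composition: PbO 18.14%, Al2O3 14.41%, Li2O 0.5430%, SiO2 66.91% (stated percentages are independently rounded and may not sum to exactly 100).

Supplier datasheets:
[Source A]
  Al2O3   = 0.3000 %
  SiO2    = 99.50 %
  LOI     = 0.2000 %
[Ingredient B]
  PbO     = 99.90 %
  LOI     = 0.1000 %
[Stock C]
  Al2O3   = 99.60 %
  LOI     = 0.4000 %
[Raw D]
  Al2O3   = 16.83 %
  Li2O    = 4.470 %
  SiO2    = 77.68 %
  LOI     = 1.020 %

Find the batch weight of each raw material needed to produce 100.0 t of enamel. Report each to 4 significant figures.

Batch per 100.0 t enamel:
  Source A: 57.76 t
  Ingredient B: 18.16 t
  Stock C: 12.24 t
  Raw D: 12.15 t
Total batch = 100.3 t; LOI loss = 0.3066 t; yield = 99.69%

The intermediate values are displayed, with 4-significant-figure rounding, as written. All internal work holds full float precision through the solve; each reported result is rounded exactly once. All derived quantities (net glass mass, LOI, the totals, the yield, the four compositions) are computed at full precision from the batch weights on 100.0 t of glass, as they appear in question or answer.
Oxide-by-oxide targets in 100.0 t enamel:
  PbO: 18.14% × 100.0 = 18.14 t
  Al2O3: 14.41% × 100.0 = 14.41 t
  Li2O: 0.5430% × 100.0 = 0.5430 t
  SiO2: 66.91% × 100.0 = 66.91 t
Sums-versus-targets review per the reported batch figures, at the basis given (target by target, the sums agree inside rounding margins):
  PbO: 18.16·0.9990 = 18.14 t (target 18.14 t)
  Al2O3: 57.76·0.003000 + 12.24·0.9960 + 12.15·0.1683 = 14.41 t (target 14.41 t)
  Li2O: 12.15·0.04470 = 0.5431 t (target 0.5430 t)
  SiO2: 57.76·0.9950 + 12.15·0.7768 = 66.91 t (target 66.91 t)
Mass balance on the glass: the batch minus its LOI: 100.0 t (the Σ of target masses is 100.0 t; basis as stated: 100.0 t — rounding explains the deltas).
Batch grand total — Σ batch = 100.3 t; LOI removed, Σ of batch·LOI: 0.3066 t; the yield ratio, glass ÷ batch: 99.69%.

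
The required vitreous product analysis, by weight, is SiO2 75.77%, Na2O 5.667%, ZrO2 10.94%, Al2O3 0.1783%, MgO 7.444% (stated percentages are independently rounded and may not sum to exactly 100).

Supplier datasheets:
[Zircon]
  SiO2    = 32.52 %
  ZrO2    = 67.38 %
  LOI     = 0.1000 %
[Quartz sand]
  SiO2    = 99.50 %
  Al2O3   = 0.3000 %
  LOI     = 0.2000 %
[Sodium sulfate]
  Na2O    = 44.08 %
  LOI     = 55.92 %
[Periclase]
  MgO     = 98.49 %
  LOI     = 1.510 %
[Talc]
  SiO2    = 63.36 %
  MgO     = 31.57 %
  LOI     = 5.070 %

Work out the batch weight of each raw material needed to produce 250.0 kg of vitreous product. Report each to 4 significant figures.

Batch per 250.0 kg vitreous product:
  Zircon: 40.59 kg
  Quartz sand: 148.6 kg
  Sodium sulfate: 32.14 kg
  Periclase: 4.536 kg
  Talc: 44.80 kg
Total batch = 270.7 kg; LOI loss = 20.65 kg; yield = 92.37%

The intermediate values are shown, rounded to 4 significant figures, in the printout; all arithmetic keeps full float precision all the way through — a single rounding produces every reported number. All derived quantities, which include LOI, glass mass, the totals, five oxide percentages, the yield, are re-derived in full float precision, exactly as shown in the problem or answer text, from the weighed amounts per 250.0 kg of glass.
The oxide mass targets at 250.0 kg vitreous product:
  SiO2: 75.77% × 250.0 = 189.4 kg
  Na2O: 5.667% × 250.0 = 14.17 kg
  ZrO2: 10.94% × 250.0 = 27.35 kg
  Al2O3: 0.1783% × 250.0 = 0.4458 kg
  MgO: 7.444% × 250.0 = 18.61 kg
Checking each oxide sum working from each reported weight, at the basis given (delivered sums recover each target once rounding is allowed for):
  SiO2: 40.59·0.3252 + 148.6·0.9950 + 44.80·0.6336 = 189.4 kg (target 189.4 kg)
  Na2O: 32.14·0.4408 = 14.17 kg (target 14.17 kg)
  ZrO2: 40.59·0.6738 = 27.35 kg (target 27.35 kg)
  Al2O3: 148.6·0.003000 = 0.4458 kg (target 0.4458 kg)
  MgO: 4.536·0.9849 + 44.80·0.3157 = 18.61 kg (target 18.61 kg)
Glass-mass closure: whole batch net of LOI = 250.0 kg (the Σ of target masses is 250.0 kg; against the stated basis, 250.0 kg — a pure rounding effect).
Batch total: Σ batch = 270.7 kg; loss to ignition Σ batch·LOI = 20.65 kg; yield = glass ÷ total batch = 92.37%.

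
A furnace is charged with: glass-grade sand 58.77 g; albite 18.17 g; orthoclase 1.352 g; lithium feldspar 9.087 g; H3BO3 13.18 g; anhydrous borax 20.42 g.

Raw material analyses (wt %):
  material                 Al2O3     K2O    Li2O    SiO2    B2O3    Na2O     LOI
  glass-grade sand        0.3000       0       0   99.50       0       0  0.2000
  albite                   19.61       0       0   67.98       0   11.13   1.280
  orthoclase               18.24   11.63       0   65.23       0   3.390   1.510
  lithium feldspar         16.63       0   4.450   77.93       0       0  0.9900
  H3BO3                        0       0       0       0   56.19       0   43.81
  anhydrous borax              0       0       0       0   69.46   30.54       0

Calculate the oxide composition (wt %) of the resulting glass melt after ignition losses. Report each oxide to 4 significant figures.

The whole derivation carries full precision throughout. Working values are displayed rounded to 4 significant digits in the working. Every reported result is rounded just once — derived quantities are carried from the weighed amounts per 114.7 g of glass at full float precision (glass mass, LOI, six oxide percentages, totals, yield), as given in the problem or the answer.
Per-oxide mass from batch:
  Al2O3: 58.77·0.003000 + 18.17·0.1961 + 1.352·0.1824 + 9.087·0.1663 = 5.497 g
  K2O: 1.352·0.1163 = 0.1572 g
  Li2O: 9.087·0.04450 = 0.4044 g
  SiO2: 58.77·0.9950 + 18.17·0.6798 + 1.352·0.6523 + 9.087·0.7793 = 78.79 g
  B2O3: 13.18·0.5619 + 20.42·0.6946 = 21.59 g
  Na2O: 18.17·0.1113 + 1.352·0.03390 + 20.42·0.3054 = 8.304 g
LOI: 58.77·0.002000 + 18.17·0.01280 + 1.352·0.01510 + 9.087·0.009900 + 13.18·0.4381 = 6.235 g
Glass mass = batch − LOI = 121.0 − 6.235 = 114.7 g (the oxide masses sum to this)
wt % = 100 × oxide mass / glass mass

Glass mass = 114.7 g (batch 121.0 − LOI 6.235).
Composition: Al2O3 4.791%, K2O 0.1370%, Li2O 0.3524%, SiO2 68.67%, B2O3 18.82%, Na2O 7.237%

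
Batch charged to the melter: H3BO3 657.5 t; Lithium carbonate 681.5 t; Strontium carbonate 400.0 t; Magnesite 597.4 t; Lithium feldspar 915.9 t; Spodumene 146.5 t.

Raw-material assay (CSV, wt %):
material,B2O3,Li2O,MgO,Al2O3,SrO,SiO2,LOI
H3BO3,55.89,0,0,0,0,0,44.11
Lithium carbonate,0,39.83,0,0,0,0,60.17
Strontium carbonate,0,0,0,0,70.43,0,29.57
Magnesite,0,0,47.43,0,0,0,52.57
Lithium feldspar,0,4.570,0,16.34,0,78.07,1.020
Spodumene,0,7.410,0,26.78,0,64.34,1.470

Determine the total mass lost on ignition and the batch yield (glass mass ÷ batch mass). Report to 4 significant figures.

LOI loss = 1144 t; glass = 2255 t; yield = 66.34%

Mid-chain values are printed, rounded to four significant digits, in the printout; each numeric step runs at full float precision at each step. A single rounding produces every reported figure; the derived quantities, including yield, ignition loss, net glass mass, the totals, the six compositions, are re-derived using the weight values on 2255 t of glass in exact precision exactly as printed in the problem or answer text.
Ignition loss by material:
  H3BO3: 657.5 × 0.4411 = 290.0 t
  Lithium carbonate: 681.5 × 0.6017 = 410.1 t
  Strontium carbonate: 400.0 × 0.2957 = 118.3 t
  Magnesite: 597.4 × 0.5257 = 314.1 t
  Lithium feldspar: 915.9 × 0.01020 = 9.342 t
  Spodumene: 146.5 × 0.01470 = 2.154 t
Total LOI = 1144 t
Glass = batch − LOI = 3399 − 1144 = 2255 t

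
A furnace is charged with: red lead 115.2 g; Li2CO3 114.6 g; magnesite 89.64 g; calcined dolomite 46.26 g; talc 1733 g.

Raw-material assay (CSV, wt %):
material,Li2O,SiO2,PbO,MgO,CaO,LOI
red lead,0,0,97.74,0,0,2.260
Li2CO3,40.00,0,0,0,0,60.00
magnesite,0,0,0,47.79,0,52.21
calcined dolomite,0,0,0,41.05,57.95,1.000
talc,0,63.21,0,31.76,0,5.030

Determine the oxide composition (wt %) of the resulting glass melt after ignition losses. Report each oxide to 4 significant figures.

Glass mass = 1893 g (batch 2099 − LOI 205.8).
Composition: Li2O 2.422%, SiO2 57.87%, PbO 5.948%, MgO 32.34%, CaO 1.416%

Each numeric step keeps full precision from first step to last — intermediates are shown rounded to 4 significant figures when written out; each reported number is rounded just once — derived quantities are re-derived at full float precision (totals, LOI, yield, five oxide percentages, glass mass) from the batch weights on 1893 g of glass, as they appear in problem or answer.
What the batch supplies per oxide:
  Li2O: 114.6·0.4000 = 45.84 g
  SiO2: 1733·0.6321 = 1095 g
  PbO: 115.2·0.9774 = 112.6 g
  MgO: 89.64·0.4779 + 46.26·0.4105 + 1733·0.3176 = 612.2 g
  CaO: 46.26·0.5795 = 26.81 g
LOI: 115.2·0.02260 + 114.6·0.6000 + 89.64·0.5221 + 46.26·0.01000 + 1733·0.05030 = 205.8 g
Glass = total batch minus LOI = 2099 − 205.8 = 1893 g (consistent with Σ oxide mass)
percent by weight: oxide/glass ×100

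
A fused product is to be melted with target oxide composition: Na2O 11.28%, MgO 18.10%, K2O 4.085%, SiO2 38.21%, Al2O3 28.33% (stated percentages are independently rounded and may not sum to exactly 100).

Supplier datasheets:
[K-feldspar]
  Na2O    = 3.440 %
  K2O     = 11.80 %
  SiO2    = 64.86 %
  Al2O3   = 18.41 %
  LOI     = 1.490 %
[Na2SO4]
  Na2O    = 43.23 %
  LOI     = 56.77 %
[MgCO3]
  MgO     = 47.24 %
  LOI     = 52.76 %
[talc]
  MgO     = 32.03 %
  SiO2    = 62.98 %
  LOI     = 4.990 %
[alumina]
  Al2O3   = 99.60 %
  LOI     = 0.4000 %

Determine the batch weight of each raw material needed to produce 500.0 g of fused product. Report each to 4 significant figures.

The intermediate values are printed (rounded to 4 significant digits) in the working; all arithmetic maintains exact precision at all times — every reported number is rounded once only. Derived quantities (the five compositions, totals, LOI, glass mass, yield) are rebuilt at full float precision using the weight values at 500.0 g of glass as quoted within the problem or answer text.
Target oxide masses per 500.0 g fused product:
  Na2O: 11.28% × 500.0 = 56.40 g
  MgO: 18.10% × 500.0 = 90.50 g
  K2O: 4.085% × 500.0 = 20.42 g
  SiO2: 38.21% × 500.0 = 191.0 g
  Al2O3: 28.33% × 500.0 = 141.6 g
Verifying the oxide balance per the reported batch figures, on the stated basis (summed amounts equal target values inside rounding margins):
  Na2O: 173.1·0.03440 + 116.7·0.4323 = 56.40 g (target 56.40 g)
  MgO: 106.8·0.4724 + 125.1·0.3203 = 90.52 g (target 90.50 g)
  K2O: 173.1·0.1180 = 20.43 g (target 20.42 g)
  SiO2: 173.1·0.6486 + 125.1·0.6298 = 191.1 g (target 191.0 g)
  Al2O3: 173.1·0.1841 + 110.2·0.9960 = 141.6 g (target 141.6 g)
Consistency of the glass mass: whole batch net of LOI = 500.0 g (the Σ of target masses is 500.0 g; versus the stated basis of 500.0 g — any gap is answer rounding).
Whole-batch sum: Σ batch = 631.9 g; ignition loss, Σ(batch × LOI) = 131.9 g; the yield ratio, glass ÷ batch: 79.13%.

Batch per 500.0 g fused product:
  K-feldspar: 173.1 g
  Na2SO4: 116.7 g
  MgCO3: 106.8 g
  talc: 125.1 g
  alumina: 110.2 g
Total batch = 631.9 g; LOI loss = 131.9 g; yield = 79.13%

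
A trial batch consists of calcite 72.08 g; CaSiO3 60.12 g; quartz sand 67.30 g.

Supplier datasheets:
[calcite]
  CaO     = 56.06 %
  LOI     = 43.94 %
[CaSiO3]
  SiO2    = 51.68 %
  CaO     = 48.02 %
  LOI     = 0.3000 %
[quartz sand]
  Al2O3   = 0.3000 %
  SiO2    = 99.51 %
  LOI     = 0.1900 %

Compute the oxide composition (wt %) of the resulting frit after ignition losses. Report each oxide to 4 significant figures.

Values along the way are rounded to 4 significant figures when displayed — the whole derivation runs at full float precision in every operation. Each reported number is rounded just once; the derived quantities, which include LOI, yield, glass mass, totals, the three compositions, are carried in full float precision, precisely as stated by problem or answer, from the weighed amounts at 167.5 g of glass.
Delivered oxide masses:
  Al2O3: 67.30·0.003000 = 0.2019 g
  SiO2: 60.12·0.5168 + 67.30·0.9951 = 98.04 g
  CaO: 72.08·0.5606 + 60.12·0.4802 = 69.28 g
LOI: 72.08·0.4394 + 60.12·0.003000 + 67.30·0.001900 = 31.98 g
batch − LOI leaves glass = 199.5 − 31.98 = 167.5 g (equal to the oxide-mass sum)
wt %: oxide over glass, times 100

Glass mass = 167.5 g (batch 199.5 − LOI 31.98).
Composition: Al2O3 0.1205%, SiO2 58.52%, CaO 41.35%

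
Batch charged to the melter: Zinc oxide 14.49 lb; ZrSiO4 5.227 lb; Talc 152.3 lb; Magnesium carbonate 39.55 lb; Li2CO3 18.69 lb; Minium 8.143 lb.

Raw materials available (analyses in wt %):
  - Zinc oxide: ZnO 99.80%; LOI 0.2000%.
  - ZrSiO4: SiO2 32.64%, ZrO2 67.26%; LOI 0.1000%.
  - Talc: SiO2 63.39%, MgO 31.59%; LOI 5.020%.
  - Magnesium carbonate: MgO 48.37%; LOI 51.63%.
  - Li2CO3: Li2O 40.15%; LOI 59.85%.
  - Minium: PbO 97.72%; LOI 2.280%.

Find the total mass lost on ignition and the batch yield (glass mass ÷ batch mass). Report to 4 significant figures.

LOI loss = 39.47 lb; glass = 198.9 lb; yield = 83.44%

All arithmetic runs at full float precision at every stage; values along the way are shown rounded off to 4 significant digits across the worked steps. A single rounding yields each reported result — all derived quantities are computed from the weighed amounts on 198.9 lb of glass in exact precision (the yield, the totals, LOI, net glass mass, the six compositions) as they appear in either problem or answer.
Each material's LOI contribution:
  Zinc oxide: 14.49 × 0.002000 = 0.02898 lb
  ZrSiO4: 5.227 × 0.001000 = 0.005227 lb
  Talc: 152.3 × 0.05020 = 7.645 lb
  Magnesium carbonate: 39.55 × 0.5163 = 20.42 lb
  Li2CO3: 18.69 × 0.5985 = 11.19 lb
  Minium: 8.143 × 0.02280 = 0.1857 lb
Total LOI = 39.47 lb
Glass = batch − LOI = 238.4 − 39.47 = 198.9 lb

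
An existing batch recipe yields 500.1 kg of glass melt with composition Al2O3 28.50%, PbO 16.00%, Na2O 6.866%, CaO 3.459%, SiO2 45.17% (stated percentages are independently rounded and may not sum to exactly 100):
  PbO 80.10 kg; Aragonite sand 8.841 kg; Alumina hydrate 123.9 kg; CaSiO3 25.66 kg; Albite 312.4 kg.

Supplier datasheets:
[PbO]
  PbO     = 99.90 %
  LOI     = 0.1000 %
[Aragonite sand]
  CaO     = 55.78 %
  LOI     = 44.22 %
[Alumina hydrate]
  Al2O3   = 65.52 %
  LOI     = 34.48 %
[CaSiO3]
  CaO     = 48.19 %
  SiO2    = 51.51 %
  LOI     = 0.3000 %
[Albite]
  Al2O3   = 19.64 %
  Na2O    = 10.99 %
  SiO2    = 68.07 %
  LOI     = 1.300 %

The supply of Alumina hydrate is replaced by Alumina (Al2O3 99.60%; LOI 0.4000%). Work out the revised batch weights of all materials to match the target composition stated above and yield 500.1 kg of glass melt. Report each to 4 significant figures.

Revised batch per 500.1 kg glass melt:
  PbO: 80.10 kg
  Aragonite sand: 8.841 kg
  Alumina: 81.49 kg
  CaSiO3: 25.66 kg
  Albite: 312.4 kg
Total batch = 508.5 kg; LOI loss = 8.454 kg

The intermediate values are displayed rounded off to 4 significant digits in the working; the working math maintains full precision in every operation. Every reported value includes exactly one rounding; the derived quantities (LOI, five oxide percentages, net glass mass, yield, totals) are re-derived starting from the weights at 500.1 kg of glass at full precision exactly as printed in question or answer.
Target masses of each oxide per 500.1 kg glass melt:
  Al2O3: 28.50% × 500.1 = 142.5 kg
  PbO: 16.00% × 500.1 = 80.02 kg
  Na2O: 6.866% × 500.1 = 34.34 kg
  CaO: 3.459% × 500.1 = 17.30 kg
  SiO2: 45.17% × 500.1 = 225.9 kg
Verifying the oxide balance with the batch weights as given, for the quoted basis mass (oxide sums agree with the targets inside rounding margins):
  Al2O3: 81.49·0.9960 + 312.4·0.1964 = 142.5 kg (target 142.5 kg)
  PbO: 80.10·0.9990 = 80.02 kg (target 80.02 kg)
  Na2O: 312.4·0.1099 = 34.33 kg (target 34.34 kg)
  CaO: 8.841·0.5578 + 25.66·0.4819 = 17.30 kg (target 17.30 kg)
  SiO2: 25.66·0.5151 + 312.4·0.6807 = 225.9 kg (target 225.9 kg)
Glass-mass closure: batch total minus LOI = 500.0 kg (summing oxide targets gives 500.1 kg; the stated basis being 500.1 kg — deltas are rounding alone).
Adding the batch up: Σ batch = 508.5 kg; Σ batch·LOI gives LOI loss = 8.454 kg; yield, glass over the total, = 98.34%.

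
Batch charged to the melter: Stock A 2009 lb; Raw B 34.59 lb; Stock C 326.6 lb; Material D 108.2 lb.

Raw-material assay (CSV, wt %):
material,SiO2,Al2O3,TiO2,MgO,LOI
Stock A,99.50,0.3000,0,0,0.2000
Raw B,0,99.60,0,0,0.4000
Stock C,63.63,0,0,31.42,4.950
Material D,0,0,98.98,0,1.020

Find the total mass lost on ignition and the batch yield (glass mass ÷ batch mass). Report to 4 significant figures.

LOI loss = 21.43 lb; glass = 2457 lb; yield = 99.14%

All internal work keeps full float precision at every stage. Working values are printed, with 4-significant-digit rounding, alongside each step — a single rounding finalizes each reported figure; derived quantities are carried at full precision (the yield, glass mass, four oxide percentages, LOI, the totals) from the weighed amounts at 2457 lb of glass as they appear in the problem or answer text.
Ignition loss by material:
  Stock A: 2009 × 0.002000 = 4.018 lb
  Raw B: 34.59 × 0.004000 = 0.1384 lb
  Stock C: 326.6 × 0.04950 = 16.17 lb
  Material D: 108.2 × 0.01020 = 1.104 lb
Total LOI = 21.43 lb
Glass = batch − LOI = 2478 − 21.43 = 2457 lb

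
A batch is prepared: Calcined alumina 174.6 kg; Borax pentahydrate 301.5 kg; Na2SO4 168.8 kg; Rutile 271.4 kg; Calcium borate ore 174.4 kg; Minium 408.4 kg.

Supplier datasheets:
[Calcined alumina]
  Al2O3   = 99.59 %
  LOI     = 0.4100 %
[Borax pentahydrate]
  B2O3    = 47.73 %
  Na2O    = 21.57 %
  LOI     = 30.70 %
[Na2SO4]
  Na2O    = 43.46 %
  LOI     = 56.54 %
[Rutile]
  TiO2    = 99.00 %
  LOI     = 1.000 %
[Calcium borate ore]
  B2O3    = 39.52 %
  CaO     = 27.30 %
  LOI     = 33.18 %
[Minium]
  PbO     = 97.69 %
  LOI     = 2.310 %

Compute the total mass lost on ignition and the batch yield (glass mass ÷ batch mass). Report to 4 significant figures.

The intermediate values are displayed, rounded to 4 significant digits, in the working — the working math keeps exact precision at all times. Every reported value takes exactly one rounding; the derived quantities (yield, ignition loss, the six compositions, net glass mass, totals) are re-derived starting from the weights at 1240 kg of glass at full float precision as given in problem or answer.
Loss on ignition, line by line:
  Calcined alumina: 174.6 × 0.004100 = 0.7159 kg
  Borax pentahydrate: 301.5 × 0.3070 = 92.56 kg
  Na2SO4: 168.8 × 0.5654 = 95.44 kg
  Rutile: 271.4 × 0.01000 = 2.714 kg
  Calcium borate ore: 174.4 × 0.3318 = 57.87 kg
  Minium: 408.4 × 0.02310 = 9.434 kg
Total LOI = 258.7 kg
Glass = batch − LOI = 1499 − 258.7 = 1240 kg

LOI loss = 258.7 kg; glass = 1240 kg; yield = 82.74%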